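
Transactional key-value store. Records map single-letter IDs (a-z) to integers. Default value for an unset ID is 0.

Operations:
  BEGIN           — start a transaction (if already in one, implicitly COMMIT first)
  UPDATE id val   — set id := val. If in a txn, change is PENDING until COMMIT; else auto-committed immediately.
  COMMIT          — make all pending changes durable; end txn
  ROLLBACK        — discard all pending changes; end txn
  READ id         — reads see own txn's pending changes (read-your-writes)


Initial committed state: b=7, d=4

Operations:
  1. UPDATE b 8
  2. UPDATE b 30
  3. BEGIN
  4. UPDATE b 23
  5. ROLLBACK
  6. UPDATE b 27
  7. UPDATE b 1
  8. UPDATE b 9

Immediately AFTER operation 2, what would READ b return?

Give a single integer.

Answer: 30

Derivation:
Initial committed: {b=7, d=4}
Op 1: UPDATE b=8 (auto-commit; committed b=8)
Op 2: UPDATE b=30 (auto-commit; committed b=30)
After op 2: visible(b) = 30 (pending={}, committed={b=30, d=4})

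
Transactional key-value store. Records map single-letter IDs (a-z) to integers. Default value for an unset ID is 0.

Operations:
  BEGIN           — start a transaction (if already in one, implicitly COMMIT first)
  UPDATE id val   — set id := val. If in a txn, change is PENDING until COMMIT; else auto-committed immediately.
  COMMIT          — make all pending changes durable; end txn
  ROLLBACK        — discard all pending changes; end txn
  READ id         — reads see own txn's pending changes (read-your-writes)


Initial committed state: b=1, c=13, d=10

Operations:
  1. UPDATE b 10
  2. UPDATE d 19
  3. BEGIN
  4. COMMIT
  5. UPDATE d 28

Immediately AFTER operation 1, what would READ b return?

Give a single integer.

Answer: 10

Derivation:
Initial committed: {b=1, c=13, d=10}
Op 1: UPDATE b=10 (auto-commit; committed b=10)
After op 1: visible(b) = 10 (pending={}, committed={b=10, c=13, d=10})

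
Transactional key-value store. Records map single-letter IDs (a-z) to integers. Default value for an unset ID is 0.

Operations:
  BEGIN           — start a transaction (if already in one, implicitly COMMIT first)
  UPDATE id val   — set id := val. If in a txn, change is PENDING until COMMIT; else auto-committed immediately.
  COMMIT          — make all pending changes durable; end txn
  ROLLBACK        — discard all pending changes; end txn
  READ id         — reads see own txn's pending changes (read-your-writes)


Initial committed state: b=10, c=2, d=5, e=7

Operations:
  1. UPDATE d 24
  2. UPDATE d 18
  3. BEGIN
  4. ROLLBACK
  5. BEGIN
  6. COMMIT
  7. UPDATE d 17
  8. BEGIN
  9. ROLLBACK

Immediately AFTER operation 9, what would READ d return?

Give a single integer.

Initial committed: {b=10, c=2, d=5, e=7}
Op 1: UPDATE d=24 (auto-commit; committed d=24)
Op 2: UPDATE d=18 (auto-commit; committed d=18)
Op 3: BEGIN: in_txn=True, pending={}
Op 4: ROLLBACK: discarded pending []; in_txn=False
Op 5: BEGIN: in_txn=True, pending={}
Op 6: COMMIT: merged [] into committed; committed now {b=10, c=2, d=18, e=7}
Op 7: UPDATE d=17 (auto-commit; committed d=17)
Op 8: BEGIN: in_txn=True, pending={}
Op 9: ROLLBACK: discarded pending []; in_txn=False
After op 9: visible(d) = 17 (pending={}, committed={b=10, c=2, d=17, e=7})

Answer: 17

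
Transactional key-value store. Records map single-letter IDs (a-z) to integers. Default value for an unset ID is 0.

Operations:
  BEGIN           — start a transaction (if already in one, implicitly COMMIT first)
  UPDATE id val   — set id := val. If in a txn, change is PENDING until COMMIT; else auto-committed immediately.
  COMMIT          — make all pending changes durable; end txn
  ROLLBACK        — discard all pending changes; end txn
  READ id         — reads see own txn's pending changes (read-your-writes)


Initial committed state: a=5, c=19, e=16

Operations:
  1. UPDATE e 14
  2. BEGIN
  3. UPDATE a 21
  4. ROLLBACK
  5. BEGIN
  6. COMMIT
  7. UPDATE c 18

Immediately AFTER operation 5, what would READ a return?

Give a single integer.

Answer: 5

Derivation:
Initial committed: {a=5, c=19, e=16}
Op 1: UPDATE e=14 (auto-commit; committed e=14)
Op 2: BEGIN: in_txn=True, pending={}
Op 3: UPDATE a=21 (pending; pending now {a=21})
Op 4: ROLLBACK: discarded pending ['a']; in_txn=False
Op 5: BEGIN: in_txn=True, pending={}
After op 5: visible(a) = 5 (pending={}, committed={a=5, c=19, e=14})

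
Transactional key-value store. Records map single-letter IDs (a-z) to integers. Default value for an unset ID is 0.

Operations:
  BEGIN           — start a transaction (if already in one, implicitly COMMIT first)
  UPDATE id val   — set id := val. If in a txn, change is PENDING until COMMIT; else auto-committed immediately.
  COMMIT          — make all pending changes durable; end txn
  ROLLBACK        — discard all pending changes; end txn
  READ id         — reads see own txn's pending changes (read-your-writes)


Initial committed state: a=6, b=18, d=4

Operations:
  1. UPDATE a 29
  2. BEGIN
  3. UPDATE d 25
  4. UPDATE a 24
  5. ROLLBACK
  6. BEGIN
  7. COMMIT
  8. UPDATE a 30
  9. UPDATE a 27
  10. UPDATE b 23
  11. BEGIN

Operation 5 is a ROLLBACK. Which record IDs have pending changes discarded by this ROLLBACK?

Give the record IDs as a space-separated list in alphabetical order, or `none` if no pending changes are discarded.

Answer: a d

Derivation:
Initial committed: {a=6, b=18, d=4}
Op 1: UPDATE a=29 (auto-commit; committed a=29)
Op 2: BEGIN: in_txn=True, pending={}
Op 3: UPDATE d=25 (pending; pending now {d=25})
Op 4: UPDATE a=24 (pending; pending now {a=24, d=25})
Op 5: ROLLBACK: discarded pending ['a', 'd']; in_txn=False
Op 6: BEGIN: in_txn=True, pending={}
Op 7: COMMIT: merged [] into committed; committed now {a=29, b=18, d=4}
Op 8: UPDATE a=30 (auto-commit; committed a=30)
Op 9: UPDATE a=27 (auto-commit; committed a=27)
Op 10: UPDATE b=23 (auto-commit; committed b=23)
Op 11: BEGIN: in_txn=True, pending={}
ROLLBACK at op 5 discards: ['a', 'd']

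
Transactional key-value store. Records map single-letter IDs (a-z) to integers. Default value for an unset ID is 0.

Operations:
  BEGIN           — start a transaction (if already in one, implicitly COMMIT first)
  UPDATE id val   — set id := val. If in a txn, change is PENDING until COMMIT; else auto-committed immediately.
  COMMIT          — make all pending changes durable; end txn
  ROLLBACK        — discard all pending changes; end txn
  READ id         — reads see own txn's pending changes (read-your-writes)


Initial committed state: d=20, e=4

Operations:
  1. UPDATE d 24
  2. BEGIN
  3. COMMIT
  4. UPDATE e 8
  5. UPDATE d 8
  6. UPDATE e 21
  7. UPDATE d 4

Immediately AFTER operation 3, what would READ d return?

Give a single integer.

Answer: 24

Derivation:
Initial committed: {d=20, e=4}
Op 1: UPDATE d=24 (auto-commit; committed d=24)
Op 2: BEGIN: in_txn=True, pending={}
Op 3: COMMIT: merged [] into committed; committed now {d=24, e=4}
After op 3: visible(d) = 24 (pending={}, committed={d=24, e=4})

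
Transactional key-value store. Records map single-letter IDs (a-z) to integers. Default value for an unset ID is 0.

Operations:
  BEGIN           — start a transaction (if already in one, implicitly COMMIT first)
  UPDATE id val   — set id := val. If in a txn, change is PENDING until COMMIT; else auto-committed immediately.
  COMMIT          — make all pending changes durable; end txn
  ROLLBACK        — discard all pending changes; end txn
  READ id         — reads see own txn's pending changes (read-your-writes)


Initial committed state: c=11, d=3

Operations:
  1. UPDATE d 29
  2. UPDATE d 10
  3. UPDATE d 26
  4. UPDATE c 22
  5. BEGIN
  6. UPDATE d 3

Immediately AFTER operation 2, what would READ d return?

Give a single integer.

Answer: 10

Derivation:
Initial committed: {c=11, d=3}
Op 1: UPDATE d=29 (auto-commit; committed d=29)
Op 2: UPDATE d=10 (auto-commit; committed d=10)
After op 2: visible(d) = 10 (pending={}, committed={c=11, d=10})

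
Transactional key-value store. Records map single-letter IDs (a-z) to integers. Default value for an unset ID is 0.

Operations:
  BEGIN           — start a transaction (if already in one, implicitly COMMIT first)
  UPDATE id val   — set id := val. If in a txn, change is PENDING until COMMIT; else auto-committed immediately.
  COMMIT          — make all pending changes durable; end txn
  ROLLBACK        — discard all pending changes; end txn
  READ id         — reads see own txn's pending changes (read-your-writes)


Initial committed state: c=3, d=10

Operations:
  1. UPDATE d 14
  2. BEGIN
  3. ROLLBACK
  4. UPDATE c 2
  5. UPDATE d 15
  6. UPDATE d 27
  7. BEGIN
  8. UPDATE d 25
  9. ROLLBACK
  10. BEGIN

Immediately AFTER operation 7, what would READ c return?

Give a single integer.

Initial committed: {c=3, d=10}
Op 1: UPDATE d=14 (auto-commit; committed d=14)
Op 2: BEGIN: in_txn=True, pending={}
Op 3: ROLLBACK: discarded pending []; in_txn=False
Op 4: UPDATE c=2 (auto-commit; committed c=2)
Op 5: UPDATE d=15 (auto-commit; committed d=15)
Op 6: UPDATE d=27 (auto-commit; committed d=27)
Op 7: BEGIN: in_txn=True, pending={}
After op 7: visible(c) = 2 (pending={}, committed={c=2, d=27})

Answer: 2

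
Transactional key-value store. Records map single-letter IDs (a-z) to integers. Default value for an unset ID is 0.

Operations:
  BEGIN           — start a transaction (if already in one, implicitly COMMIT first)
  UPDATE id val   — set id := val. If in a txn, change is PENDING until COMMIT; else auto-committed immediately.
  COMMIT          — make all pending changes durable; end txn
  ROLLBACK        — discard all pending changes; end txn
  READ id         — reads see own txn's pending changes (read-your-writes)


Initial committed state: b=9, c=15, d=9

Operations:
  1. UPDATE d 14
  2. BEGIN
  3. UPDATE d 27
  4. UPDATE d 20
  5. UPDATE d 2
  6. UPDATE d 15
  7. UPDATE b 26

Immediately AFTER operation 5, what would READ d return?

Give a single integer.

Answer: 2

Derivation:
Initial committed: {b=9, c=15, d=9}
Op 1: UPDATE d=14 (auto-commit; committed d=14)
Op 2: BEGIN: in_txn=True, pending={}
Op 3: UPDATE d=27 (pending; pending now {d=27})
Op 4: UPDATE d=20 (pending; pending now {d=20})
Op 5: UPDATE d=2 (pending; pending now {d=2})
After op 5: visible(d) = 2 (pending={d=2}, committed={b=9, c=15, d=14})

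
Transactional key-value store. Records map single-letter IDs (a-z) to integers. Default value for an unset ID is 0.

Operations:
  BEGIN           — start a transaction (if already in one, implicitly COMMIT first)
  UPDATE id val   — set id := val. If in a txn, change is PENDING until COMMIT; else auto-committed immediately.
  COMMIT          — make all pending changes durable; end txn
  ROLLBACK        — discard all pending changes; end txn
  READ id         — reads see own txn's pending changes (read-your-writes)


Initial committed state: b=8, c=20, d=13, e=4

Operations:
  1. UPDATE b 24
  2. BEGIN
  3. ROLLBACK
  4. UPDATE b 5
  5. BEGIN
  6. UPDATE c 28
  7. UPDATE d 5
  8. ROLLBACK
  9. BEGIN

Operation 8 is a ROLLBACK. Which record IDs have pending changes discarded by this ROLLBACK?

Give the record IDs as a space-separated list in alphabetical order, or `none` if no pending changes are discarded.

Answer: c d

Derivation:
Initial committed: {b=8, c=20, d=13, e=4}
Op 1: UPDATE b=24 (auto-commit; committed b=24)
Op 2: BEGIN: in_txn=True, pending={}
Op 3: ROLLBACK: discarded pending []; in_txn=False
Op 4: UPDATE b=5 (auto-commit; committed b=5)
Op 5: BEGIN: in_txn=True, pending={}
Op 6: UPDATE c=28 (pending; pending now {c=28})
Op 7: UPDATE d=5 (pending; pending now {c=28, d=5})
Op 8: ROLLBACK: discarded pending ['c', 'd']; in_txn=False
Op 9: BEGIN: in_txn=True, pending={}
ROLLBACK at op 8 discards: ['c', 'd']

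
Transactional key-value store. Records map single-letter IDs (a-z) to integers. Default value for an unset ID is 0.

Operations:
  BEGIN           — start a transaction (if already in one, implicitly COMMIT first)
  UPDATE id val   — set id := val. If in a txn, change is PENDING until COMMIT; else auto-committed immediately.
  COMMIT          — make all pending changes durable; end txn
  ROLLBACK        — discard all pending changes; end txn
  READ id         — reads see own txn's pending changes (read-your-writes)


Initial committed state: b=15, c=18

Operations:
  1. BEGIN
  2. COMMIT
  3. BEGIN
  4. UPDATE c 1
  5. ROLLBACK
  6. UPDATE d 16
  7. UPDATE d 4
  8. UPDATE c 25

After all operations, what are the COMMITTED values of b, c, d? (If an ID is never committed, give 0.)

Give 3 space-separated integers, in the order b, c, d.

Initial committed: {b=15, c=18}
Op 1: BEGIN: in_txn=True, pending={}
Op 2: COMMIT: merged [] into committed; committed now {b=15, c=18}
Op 3: BEGIN: in_txn=True, pending={}
Op 4: UPDATE c=1 (pending; pending now {c=1})
Op 5: ROLLBACK: discarded pending ['c']; in_txn=False
Op 6: UPDATE d=16 (auto-commit; committed d=16)
Op 7: UPDATE d=4 (auto-commit; committed d=4)
Op 8: UPDATE c=25 (auto-commit; committed c=25)
Final committed: {b=15, c=25, d=4}

Answer: 15 25 4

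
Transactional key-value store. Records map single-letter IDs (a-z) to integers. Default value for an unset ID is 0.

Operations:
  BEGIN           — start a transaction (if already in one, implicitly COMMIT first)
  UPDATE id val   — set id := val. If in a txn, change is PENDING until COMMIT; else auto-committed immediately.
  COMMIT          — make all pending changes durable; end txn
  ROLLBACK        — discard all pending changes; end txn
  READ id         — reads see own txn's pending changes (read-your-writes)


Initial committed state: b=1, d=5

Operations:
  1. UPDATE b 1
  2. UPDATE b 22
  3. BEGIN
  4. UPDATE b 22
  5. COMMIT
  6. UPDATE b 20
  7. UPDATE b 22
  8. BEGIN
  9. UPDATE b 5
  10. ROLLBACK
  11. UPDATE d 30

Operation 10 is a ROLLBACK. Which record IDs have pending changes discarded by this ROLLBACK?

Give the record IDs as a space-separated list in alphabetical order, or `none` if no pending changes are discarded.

Initial committed: {b=1, d=5}
Op 1: UPDATE b=1 (auto-commit; committed b=1)
Op 2: UPDATE b=22 (auto-commit; committed b=22)
Op 3: BEGIN: in_txn=True, pending={}
Op 4: UPDATE b=22 (pending; pending now {b=22})
Op 5: COMMIT: merged ['b'] into committed; committed now {b=22, d=5}
Op 6: UPDATE b=20 (auto-commit; committed b=20)
Op 7: UPDATE b=22 (auto-commit; committed b=22)
Op 8: BEGIN: in_txn=True, pending={}
Op 9: UPDATE b=5 (pending; pending now {b=5})
Op 10: ROLLBACK: discarded pending ['b']; in_txn=False
Op 11: UPDATE d=30 (auto-commit; committed d=30)
ROLLBACK at op 10 discards: ['b']

Answer: b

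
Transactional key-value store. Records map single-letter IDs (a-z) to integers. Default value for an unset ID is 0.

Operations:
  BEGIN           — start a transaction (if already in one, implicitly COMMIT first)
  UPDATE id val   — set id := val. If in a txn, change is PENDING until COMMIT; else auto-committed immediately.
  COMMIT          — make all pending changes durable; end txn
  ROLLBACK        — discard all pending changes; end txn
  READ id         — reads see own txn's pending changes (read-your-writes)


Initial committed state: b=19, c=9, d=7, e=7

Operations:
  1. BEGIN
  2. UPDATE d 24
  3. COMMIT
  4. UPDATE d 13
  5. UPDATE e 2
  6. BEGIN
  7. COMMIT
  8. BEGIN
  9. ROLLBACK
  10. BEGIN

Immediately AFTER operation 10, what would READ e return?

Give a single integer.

Answer: 2

Derivation:
Initial committed: {b=19, c=9, d=7, e=7}
Op 1: BEGIN: in_txn=True, pending={}
Op 2: UPDATE d=24 (pending; pending now {d=24})
Op 3: COMMIT: merged ['d'] into committed; committed now {b=19, c=9, d=24, e=7}
Op 4: UPDATE d=13 (auto-commit; committed d=13)
Op 5: UPDATE e=2 (auto-commit; committed e=2)
Op 6: BEGIN: in_txn=True, pending={}
Op 7: COMMIT: merged [] into committed; committed now {b=19, c=9, d=13, e=2}
Op 8: BEGIN: in_txn=True, pending={}
Op 9: ROLLBACK: discarded pending []; in_txn=False
Op 10: BEGIN: in_txn=True, pending={}
After op 10: visible(e) = 2 (pending={}, committed={b=19, c=9, d=13, e=2})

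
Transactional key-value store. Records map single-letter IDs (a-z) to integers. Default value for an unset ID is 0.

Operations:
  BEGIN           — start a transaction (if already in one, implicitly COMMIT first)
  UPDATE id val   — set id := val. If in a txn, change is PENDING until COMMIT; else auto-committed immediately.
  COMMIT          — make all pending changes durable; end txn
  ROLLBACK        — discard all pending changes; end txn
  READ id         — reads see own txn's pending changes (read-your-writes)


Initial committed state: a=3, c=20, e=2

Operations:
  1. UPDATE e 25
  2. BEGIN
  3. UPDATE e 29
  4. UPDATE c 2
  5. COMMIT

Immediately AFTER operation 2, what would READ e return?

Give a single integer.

Answer: 25

Derivation:
Initial committed: {a=3, c=20, e=2}
Op 1: UPDATE e=25 (auto-commit; committed e=25)
Op 2: BEGIN: in_txn=True, pending={}
After op 2: visible(e) = 25 (pending={}, committed={a=3, c=20, e=25})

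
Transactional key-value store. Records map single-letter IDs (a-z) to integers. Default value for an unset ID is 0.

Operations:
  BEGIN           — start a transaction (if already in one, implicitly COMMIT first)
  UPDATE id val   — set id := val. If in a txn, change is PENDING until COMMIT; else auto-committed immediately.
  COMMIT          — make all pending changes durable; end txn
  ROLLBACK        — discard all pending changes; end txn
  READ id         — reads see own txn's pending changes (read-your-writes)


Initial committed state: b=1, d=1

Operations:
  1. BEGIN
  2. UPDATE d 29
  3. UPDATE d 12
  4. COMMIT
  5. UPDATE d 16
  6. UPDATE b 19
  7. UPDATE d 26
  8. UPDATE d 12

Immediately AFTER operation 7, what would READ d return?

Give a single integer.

Initial committed: {b=1, d=1}
Op 1: BEGIN: in_txn=True, pending={}
Op 2: UPDATE d=29 (pending; pending now {d=29})
Op 3: UPDATE d=12 (pending; pending now {d=12})
Op 4: COMMIT: merged ['d'] into committed; committed now {b=1, d=12}
Op 5: UPDATE d=16 (auto-commit; committed d=16)
Op 6: UPDATE b=19 (auto-commit; committed b=19)
Op 7: UPDATE d=26 (auto-commit; committed d=26)
After op 7: visible(d) = 26 (pending={}, committed={b=19, d=26})

Answer: 26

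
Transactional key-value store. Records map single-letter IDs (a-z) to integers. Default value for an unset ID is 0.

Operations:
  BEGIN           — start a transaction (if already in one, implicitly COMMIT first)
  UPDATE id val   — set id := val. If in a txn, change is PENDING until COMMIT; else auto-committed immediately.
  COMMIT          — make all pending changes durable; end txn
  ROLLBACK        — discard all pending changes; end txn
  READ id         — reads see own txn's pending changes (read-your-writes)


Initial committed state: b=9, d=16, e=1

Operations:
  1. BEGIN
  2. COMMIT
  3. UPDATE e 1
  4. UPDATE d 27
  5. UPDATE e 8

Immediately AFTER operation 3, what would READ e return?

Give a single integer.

Initial committed: {b=9, d=16, e=1}
Op 1: BEGIN: in_txn=True, pending={}
Op 2: COMMIT: merged [] into committed; committed now {b=9, d=16, e=1}
Op 3: UPDATE e=1 (auto-commit; committed e=1)
After op 3: visible(e) = 1 (pending={}, committed={b=9, d=16, e=1})

Answer: 1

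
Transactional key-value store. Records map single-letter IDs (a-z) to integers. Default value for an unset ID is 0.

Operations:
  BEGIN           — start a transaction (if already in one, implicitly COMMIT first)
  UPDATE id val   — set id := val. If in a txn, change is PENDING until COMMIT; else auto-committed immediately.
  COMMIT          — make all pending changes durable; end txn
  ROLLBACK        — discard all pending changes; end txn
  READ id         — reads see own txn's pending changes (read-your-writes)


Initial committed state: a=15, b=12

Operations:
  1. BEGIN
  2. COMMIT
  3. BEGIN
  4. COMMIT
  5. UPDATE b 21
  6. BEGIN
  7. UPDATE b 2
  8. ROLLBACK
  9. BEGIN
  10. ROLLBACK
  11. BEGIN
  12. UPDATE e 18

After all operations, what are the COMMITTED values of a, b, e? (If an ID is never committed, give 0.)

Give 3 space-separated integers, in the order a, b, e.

Answer: 15 21 0

Derivation:
Initial committed: {a=15, b=12}
Op 1: BEGIN: in_txn=True, pending={}
Op 2: COMMIT: merged [] into committed; committed now {a=15, b=12}
Op 3: BEGIN: in_txn=True, pending={}
Op 4: COMMIT: merged [] into committed; committed now {a=15, b=12}
Op 5: UPDATE b=21 (auto-commit; committed b=21)
Op 6: BEGIN: in_txn=True, pending={}
Op 7: UPDATE b=2 (pending; pending now {b=2})
Op 8: ROLLBACK: discarded pending ['b']; in_txn=False
Op 9: BEGIN: in_txn=True, pending={}
Op 10: ROLLBACK: discarded pending []; in_txn=False
Op 11: BEGIN: in_txn=True, pending={}
Op 12: UPDATE e=18 (pending; pending now {e=18})
Final committed: {a=15, b=21}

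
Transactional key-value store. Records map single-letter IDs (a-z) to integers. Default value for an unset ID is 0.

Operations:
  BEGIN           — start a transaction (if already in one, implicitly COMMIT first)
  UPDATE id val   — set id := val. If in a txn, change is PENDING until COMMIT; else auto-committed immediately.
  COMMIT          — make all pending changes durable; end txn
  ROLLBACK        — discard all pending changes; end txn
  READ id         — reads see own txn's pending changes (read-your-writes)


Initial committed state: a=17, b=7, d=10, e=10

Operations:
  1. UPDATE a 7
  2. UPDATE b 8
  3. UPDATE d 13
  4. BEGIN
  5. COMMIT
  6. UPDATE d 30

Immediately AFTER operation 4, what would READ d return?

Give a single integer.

Initial committed: {a=17, b=7, d=10, e=10}
Op 1: UPDATE a=7 (auto-commit; committed a=7)
Op 2: UPDATE b=8 (auto-commit; committed b=8)
Op 3: UPDATE d=13 (auto-commit; committed d=13)
Op 4: BEGIN: in_txn=True, pending={}
After op 4: visible(d) = 13 (pending={}, committed={a=7, b=8, d=13, e=10})

Answer: 13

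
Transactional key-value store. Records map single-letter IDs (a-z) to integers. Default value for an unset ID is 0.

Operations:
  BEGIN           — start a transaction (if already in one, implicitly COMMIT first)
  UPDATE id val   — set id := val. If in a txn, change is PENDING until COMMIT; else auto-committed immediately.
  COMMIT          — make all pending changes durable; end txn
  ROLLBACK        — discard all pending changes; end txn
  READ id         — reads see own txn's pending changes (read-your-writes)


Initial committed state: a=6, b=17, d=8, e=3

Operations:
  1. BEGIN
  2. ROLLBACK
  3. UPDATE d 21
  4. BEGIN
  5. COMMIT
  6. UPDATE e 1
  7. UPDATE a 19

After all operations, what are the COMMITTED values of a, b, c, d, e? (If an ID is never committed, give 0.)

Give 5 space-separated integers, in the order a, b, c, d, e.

Initial committed: {a=6, b=17, d=8, e=3}
Op 1: BEGIN: in_txn=True, pending={}
Op 2: ROLLBACK: discarded pending []; in_txn=False
Op 3: UPDATE d=21 (auto-commit; committed d=21)
Op 4: BEGIN: in_txn=True, pending={}
Op 5: COMMIT: merged [] into committed; committed now {a=6, b=17, d=21, e=3}
Op 6: UPDATE e=1 (auto-commit; committed e=1)
Op 7: UPDATE a=19 (auto-commit; committed a=19)
Final committed: {a=19, b=17, d=21, e=1}

Answer: 19 17 0 21 1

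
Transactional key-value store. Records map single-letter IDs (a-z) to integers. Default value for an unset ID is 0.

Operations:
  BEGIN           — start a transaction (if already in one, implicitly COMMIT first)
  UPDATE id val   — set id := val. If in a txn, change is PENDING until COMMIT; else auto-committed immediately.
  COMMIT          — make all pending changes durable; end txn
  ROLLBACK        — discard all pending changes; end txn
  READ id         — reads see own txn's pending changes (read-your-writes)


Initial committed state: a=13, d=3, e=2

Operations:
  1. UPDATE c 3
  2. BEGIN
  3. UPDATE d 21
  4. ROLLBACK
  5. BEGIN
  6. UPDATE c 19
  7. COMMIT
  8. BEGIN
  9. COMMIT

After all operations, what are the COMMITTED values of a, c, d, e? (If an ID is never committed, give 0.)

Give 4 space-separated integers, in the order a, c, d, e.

Initial committed: {a=13, d=3, e=2}
Op 1: UPDATE c=3 (auto-commit; committed c=3)
Op 2: BEGIN: in_txn=True, pending={}
Op 3: UPDATE d=21 (pending; pending now {d=21})
Op 4: ROLLBACK: discarded pending ['d']; in_txn=False
Op 5: BEGIN: in_txn=True, pending={}
Op 6: UPDATE c=19 (pending; pending now {c=19})
Op 7: COMMIT: merged ['c'] into committed; committed now {a=13, c=19, d=3, e=2}
Op 8: BEGIN: in_txn=True, pending={}
Op 9: COMMIT: merged [] into committed; committed now {a=13, c=19, d=3, e=2}
Final committed: {a=13, c=19, d=3, e=2}

Answer: 13 19 3 2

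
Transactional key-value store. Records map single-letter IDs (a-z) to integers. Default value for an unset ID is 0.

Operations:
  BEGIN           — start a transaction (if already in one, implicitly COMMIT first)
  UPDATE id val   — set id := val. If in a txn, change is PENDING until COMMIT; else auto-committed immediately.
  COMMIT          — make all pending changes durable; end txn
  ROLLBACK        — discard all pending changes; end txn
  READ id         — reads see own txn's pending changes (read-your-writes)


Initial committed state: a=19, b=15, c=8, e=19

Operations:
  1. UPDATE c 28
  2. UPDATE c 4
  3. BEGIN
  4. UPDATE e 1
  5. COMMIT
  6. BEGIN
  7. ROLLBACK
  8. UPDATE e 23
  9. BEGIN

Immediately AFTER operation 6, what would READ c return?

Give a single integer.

Answer: 4

Derivation:
Initial committed: {a=19, b=15, c=8, e=19}
Op 1: UPDATE c=28 (auto-commit; committed c=28)
Op 2: UPDATE c=4 (auto-commit; committed c=4)
Op 3: BEGIN: in_txn=True, pending={}
Op 4: UPDATE e=1 (pending; pending now {e=1})
Op 5: COMMIT: merged ['e'] into committed; committed now {a=19, b=15, c=4, e=1}
Op 6: BEGIN: in_txn=True, pending={}
After op 6: visible(c) = 4 (pending={}, committed={a=19, b=15, c=4, e=1})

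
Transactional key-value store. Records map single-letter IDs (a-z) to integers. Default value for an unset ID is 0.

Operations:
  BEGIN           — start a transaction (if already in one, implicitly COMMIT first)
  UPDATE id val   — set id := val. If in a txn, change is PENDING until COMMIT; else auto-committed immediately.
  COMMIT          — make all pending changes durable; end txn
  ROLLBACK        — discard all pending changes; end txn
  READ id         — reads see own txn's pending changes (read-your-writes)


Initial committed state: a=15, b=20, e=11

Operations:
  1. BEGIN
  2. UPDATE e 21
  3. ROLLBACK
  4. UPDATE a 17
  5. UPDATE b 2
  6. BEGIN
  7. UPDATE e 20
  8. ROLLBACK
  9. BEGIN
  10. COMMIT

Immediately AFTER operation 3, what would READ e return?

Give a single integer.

Initial committed: {a=15, b=20, e=11}
Op 1: BEGIN: in_txn=True, pending={}
Op 2: UPDATE e=21 (pending; pending now {e=21})
Op 3: ROLLBACK: discarded pending ['e']; in_txn=False
After op 3: visible(e) = 11 (pending={}, committed={a=15, b=20, e=11})

Answer: 11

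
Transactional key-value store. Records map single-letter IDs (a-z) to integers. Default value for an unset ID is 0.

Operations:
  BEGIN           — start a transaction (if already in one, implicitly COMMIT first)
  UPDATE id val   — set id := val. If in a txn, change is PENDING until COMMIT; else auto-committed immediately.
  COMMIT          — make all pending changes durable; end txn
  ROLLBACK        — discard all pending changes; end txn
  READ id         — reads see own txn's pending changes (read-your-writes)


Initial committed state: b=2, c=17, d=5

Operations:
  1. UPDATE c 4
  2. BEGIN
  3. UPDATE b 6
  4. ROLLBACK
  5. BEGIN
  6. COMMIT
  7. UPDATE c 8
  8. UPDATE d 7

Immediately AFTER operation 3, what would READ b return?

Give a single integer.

Answer: 6

Derivation:
Initial committed: {b=2, c=17, d=5}
Op 1: UPDATE c=4 (auto-commit; committed c=4)
Op 2: BEGIN: in_txn=True, pending={}
Op 3: UPDATE b=6 (pending; pending now {b=6})
After op 3: visible(b) = 6 (pending={b=6}, committed={b=2, c=4, d=5})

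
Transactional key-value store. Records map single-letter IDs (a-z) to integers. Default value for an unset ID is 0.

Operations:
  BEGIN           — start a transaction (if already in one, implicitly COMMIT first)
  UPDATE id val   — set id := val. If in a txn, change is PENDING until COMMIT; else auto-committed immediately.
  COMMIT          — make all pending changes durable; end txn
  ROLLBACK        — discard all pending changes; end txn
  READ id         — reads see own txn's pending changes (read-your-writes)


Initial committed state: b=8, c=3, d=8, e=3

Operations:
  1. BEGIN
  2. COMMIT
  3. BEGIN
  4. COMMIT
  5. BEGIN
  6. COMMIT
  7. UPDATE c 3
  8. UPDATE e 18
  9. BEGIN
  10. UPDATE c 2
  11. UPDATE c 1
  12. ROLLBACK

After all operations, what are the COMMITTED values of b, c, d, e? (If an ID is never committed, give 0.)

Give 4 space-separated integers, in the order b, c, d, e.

Initial committed: {b=8, c=3, d=8, e=3}
Op 1: BEGIN: in_txn=True, pending={}
Op 2: COMMIT: merged [] into committed; committed now {b=8, c=3, d=8, e=3}
Op 3: BEGIN: in_txn=True, pending={}
Op 4: COMMIT: merged [] into committed; committed now {b=8, c=3, d=8, e=3}
Op 5: BEGIN: in_txn=True, pending={}
Op 6: COMMIT: merged [] into committed; committed now {b=8, c=3, d=8, e=3}
Op 7: UPDATE c=3 (auto-commit; committed c=3)
Op 8: UPDATE e=18 (auto-commit; committed e=18)
Op 9: BEGIN: in_txn=True, pending={}
Op 10: UPDATE c=2 (pending; pending now {c=2})
Op 11: UPDATE c=1 (pending; pending now {c=1})
Op 12: ROLLBACK: discarded pending ['c']; in_txn=False
Final committed: {b=8, c=3, d=8, e=18}

Answer: 8 3 8 18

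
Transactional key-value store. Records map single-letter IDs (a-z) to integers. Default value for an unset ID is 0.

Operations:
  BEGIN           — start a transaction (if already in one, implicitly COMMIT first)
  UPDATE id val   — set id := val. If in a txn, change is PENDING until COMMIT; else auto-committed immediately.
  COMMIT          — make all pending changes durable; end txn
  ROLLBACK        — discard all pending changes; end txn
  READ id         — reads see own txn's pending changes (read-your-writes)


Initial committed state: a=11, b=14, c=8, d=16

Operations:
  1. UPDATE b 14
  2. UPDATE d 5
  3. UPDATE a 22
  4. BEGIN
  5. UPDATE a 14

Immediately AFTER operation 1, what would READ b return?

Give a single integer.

Answer: 14

Derivation:
Initial committed: {a=11, b=14, c=8, d=16}
Op 1: UPDATE b=14 (auto-commit; committed b=14)
After op 1: visible(b) = 14 (pending={}, committed={a=11, b=14, c=8, d=16})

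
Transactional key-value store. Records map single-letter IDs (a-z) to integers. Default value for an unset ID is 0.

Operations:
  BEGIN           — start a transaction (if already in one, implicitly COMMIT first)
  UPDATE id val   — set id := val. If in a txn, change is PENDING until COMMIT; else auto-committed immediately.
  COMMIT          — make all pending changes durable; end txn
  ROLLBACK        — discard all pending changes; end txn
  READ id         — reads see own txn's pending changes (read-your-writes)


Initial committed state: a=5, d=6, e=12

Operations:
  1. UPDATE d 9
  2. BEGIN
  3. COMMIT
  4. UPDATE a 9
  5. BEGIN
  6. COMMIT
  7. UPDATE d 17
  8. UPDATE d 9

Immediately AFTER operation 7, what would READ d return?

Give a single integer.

Answer: 17

Derivation:
Initial committed: {a=5, d=6, e=12}
Op 1: UPDATE d=9 (auto-commit; committed d=9)
Op 2: BEGIN: in_txn=True, pending={}
Op 3: COMMIT: merged [] into committed; committed now {a=5, d=9, e=12}
Op 4: UPDATE a=9 (auto-commit; committed a=9)
Op 5: BEGIN: in_txn=True, pending={}
Op 6: COMMIT: merged [] into committed; committed now {a=9, d=9, e=12}
Op 7: UPDATE d=17 (auto-commit; committed d=17)
After op 7: visible(d) = 17 (pending={}, committed={a=9, d=17, e=12})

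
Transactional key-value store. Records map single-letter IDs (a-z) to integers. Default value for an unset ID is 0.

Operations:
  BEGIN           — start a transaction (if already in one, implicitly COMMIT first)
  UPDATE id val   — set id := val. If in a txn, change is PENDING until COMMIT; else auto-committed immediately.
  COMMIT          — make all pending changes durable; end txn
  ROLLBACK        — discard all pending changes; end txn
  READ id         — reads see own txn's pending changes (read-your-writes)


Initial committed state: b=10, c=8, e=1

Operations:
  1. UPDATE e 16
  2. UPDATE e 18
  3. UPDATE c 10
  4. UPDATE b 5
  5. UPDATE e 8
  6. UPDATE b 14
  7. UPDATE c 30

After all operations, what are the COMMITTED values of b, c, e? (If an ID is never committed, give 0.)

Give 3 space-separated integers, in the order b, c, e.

Initial committed: {b=10, c=8, e=1}
Op 1: UPDATE e=16 (auto-commit; committed e=16)
Op 2: UPDATE e=18 (auto-commit; committed e=18)
Op 3: UPDATE c=10 (auto-commit; committed c=10)
Op 4: UPDATE b=5 (auto-commit; committed b=5)
Op 5: UPDATE e=8 (auto-commit; committed e=8)
Op 6: UPDATE b=14 (auto-commit; committed b=14)
Op 7: UPDATE c=30 (auto-commit; committed c=30)
Final committed: {b=14, c=30, e=8}

Answer: 14 30 8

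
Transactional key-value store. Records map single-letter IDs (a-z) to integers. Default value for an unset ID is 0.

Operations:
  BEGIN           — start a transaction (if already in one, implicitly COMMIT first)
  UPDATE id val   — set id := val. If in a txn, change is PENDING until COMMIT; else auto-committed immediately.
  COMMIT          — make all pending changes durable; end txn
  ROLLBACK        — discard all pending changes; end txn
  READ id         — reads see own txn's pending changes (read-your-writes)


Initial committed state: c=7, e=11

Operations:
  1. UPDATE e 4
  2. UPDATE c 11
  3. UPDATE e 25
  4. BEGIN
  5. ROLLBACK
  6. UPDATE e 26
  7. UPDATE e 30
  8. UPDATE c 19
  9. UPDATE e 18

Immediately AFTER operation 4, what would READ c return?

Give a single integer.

Answer: 11

Derivation:
Initial committed: {c=7, e=11}
Op 1: UPDATE e=4 (auto-commit; committed e=4)
Op 2: UPDATE c=11 (auto-commit; committed c=11)
Op 3: UPDATE e=25 (auto-commit; committed e=25)
Op 4: BEGIN: in_txn=True, pending={}
After op 4: visible(c) = 11 (pending={}, committed={c=11, e=25})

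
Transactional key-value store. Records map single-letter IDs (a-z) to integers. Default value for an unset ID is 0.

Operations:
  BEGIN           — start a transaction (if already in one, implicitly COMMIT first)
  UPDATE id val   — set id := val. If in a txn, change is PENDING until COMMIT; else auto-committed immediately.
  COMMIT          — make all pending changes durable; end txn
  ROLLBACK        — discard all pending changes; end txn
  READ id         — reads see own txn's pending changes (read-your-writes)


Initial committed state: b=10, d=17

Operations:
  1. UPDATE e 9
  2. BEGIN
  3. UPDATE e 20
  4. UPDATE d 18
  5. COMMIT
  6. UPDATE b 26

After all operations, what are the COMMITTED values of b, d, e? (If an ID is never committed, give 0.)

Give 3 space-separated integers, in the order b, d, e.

Initial committed: {b=10, d=17}
Op 1: UPDATE e=9 (auto-commit; committed e=9)
Op 2: BEGIN: in_txn=True, pending={}
Op 3: UPDATE e=20 (pending; pending now {e=20})
Op 4: UPDATE d=18 (pending; pending now {d=18, e=20})
Op 5: COMMIT: merged ['d', 'e'] into committed; committed now {b=10, d=18, e=20}
Op 6: UPDATE b=26 (auto-commit; committed b=26)
Final committed: {b=26, d=18, e=20}

Answer: 26 18 20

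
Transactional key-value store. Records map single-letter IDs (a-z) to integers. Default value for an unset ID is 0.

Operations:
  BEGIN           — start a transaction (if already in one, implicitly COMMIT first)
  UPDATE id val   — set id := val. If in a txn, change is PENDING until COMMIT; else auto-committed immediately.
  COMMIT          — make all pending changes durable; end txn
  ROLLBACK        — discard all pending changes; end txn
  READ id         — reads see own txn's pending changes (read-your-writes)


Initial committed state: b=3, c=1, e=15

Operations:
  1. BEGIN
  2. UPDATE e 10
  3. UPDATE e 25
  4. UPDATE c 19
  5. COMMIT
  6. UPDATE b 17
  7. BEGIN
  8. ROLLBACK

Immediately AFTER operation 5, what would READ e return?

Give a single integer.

Initial committed: {b=3, c=1, e=15}
Op 1: BEGIN: in_txn=True, pending={}
Op 2: UPDATE e=10 (pending; pending now {e=10})
Op 3: UPDATE e=25 (pending; pending now {e=25})
Op 4: UPDATE c=19 (pending; pending now {c=19, e=25})
Op 5: COMMIT: merged ['c', 'e'] into committed; committed now {b=3, c=19, e=25}
After op 5: visible(e) = 25 (pending={}, committed={b=3, c=19, e=25})

Answer: 25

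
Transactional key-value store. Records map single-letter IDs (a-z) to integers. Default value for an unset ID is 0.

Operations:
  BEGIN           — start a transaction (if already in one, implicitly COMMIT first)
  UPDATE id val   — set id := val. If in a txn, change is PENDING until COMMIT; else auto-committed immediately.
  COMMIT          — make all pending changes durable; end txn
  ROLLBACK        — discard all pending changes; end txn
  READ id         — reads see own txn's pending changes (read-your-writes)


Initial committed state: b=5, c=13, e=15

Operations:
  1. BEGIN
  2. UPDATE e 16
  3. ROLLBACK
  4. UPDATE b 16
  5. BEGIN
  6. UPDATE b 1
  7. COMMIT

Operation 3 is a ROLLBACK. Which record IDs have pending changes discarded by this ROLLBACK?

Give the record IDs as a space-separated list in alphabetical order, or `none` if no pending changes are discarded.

Answer: e

Derivation:
Initial committed: {b=5, c=13, e=15}
Op 1: BEGIN: in_txn=True, pending={}
Op 2: UPDATE e=16 (pending; pending now {e=16})
Op 3: ROLLBACK: discarded pending ['e']; in_txn=False
Op 4: UPDATE b=16 (auto-commit; committed b=16)
Op 5: BEGIN: in_txn=True, pending={}
Op 6: UPDATE b=1 (pending; pending now {b=1})
Op 7: COMMIT: merged ['b'] into committed; committed now {b=1, c=13, e=15}
ROLLBACK at op 3 discards: ['e']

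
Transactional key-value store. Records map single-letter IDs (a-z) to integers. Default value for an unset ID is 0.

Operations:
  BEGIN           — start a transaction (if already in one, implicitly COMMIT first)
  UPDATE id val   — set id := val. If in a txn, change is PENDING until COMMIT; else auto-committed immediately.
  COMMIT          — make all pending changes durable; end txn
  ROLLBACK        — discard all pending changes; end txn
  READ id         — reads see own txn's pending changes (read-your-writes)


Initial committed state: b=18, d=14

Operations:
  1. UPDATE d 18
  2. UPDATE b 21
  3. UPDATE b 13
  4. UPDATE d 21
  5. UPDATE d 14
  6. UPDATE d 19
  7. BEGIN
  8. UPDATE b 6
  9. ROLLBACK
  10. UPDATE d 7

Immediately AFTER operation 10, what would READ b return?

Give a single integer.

Answer: 13

Derivation:
Initial committed: {b=18, d=14}
Op 1: UPDATE d=18 (auto-commit; committed d=18)
Op 2: UPDATE b=21 (auto-commit; committed b=21)
Op 3: UPDATE b=13 (auto-commit; committed b=13)
Op 4: UPDATE d=21 (auto-commit; committed d=21)
Op 5: UPDATE d=14 (auto-commit; committed d=14)
Op 6: UPDATE d=19 (auto-commit; committed d=19)
Op 7: BEGIN: in_txn=True, pending={}
Op 8: UPDATE b=6 (pending; pending now {b=6})
Op 9: ROLLBACK: discarded pending ['b']; in_txn=False
Op 10: UPDATE d=7 (auto-commit; committed d=7)
After op 10: visible(b) = 13 (pending={}, committed={b=13, d=7})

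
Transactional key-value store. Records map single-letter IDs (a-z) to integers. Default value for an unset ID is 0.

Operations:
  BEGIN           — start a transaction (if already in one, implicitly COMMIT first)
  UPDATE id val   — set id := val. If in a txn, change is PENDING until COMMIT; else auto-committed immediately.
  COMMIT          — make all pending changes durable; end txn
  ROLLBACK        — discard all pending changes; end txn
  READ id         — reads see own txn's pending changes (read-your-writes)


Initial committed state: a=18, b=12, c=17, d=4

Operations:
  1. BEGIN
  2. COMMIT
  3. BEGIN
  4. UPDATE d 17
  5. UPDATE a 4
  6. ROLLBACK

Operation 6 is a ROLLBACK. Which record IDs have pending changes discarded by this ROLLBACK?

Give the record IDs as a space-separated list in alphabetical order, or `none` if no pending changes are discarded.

Answer: a d

Derivation:
Initial committed: {a=18, b=12, c=17, d=4}
Op 1: BEGIN: in_txn=True, pending={}
Op 2: COMMIT: merged [] into committed; committed now {a=18, b=12, c=17, d=4}
Op 3: BEGIN: in_txn=True, pending={}
Op 4: UPDATE d=17 (pending; pending now {d=17})
Op 5: UPDATE a=4 (pending; pending now {a=4, d=17})
Op 6: ROLLBACK: discarded pending ['a', 'd']; in_txn=False
ROLLBACK at op 6 discards: ['a', 'd']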